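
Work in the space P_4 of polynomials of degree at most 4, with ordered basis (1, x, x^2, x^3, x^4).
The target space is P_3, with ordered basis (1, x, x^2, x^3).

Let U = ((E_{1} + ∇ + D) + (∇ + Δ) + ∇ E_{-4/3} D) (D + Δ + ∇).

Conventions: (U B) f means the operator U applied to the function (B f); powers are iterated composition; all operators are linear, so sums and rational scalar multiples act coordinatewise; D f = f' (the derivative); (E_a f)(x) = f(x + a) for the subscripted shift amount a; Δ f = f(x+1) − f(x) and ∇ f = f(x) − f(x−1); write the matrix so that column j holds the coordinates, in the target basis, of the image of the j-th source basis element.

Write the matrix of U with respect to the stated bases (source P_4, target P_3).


image of 1: 0
image of x: 3
image of x^2: 6x + 30
image of x^3: 9x^2 + 90x + 20
image of x^4: 12x^3 + 180x^2 + 80x - 44
each image's coordinates form column j of the matrix

the matrix is [[0, 3, 30, 20, -44]; [0, 0, 6, 90, 80]; [0, 0, 0, 9, 180]; [0, 0, 0, 0, 12]] (rows listed top to bottom)


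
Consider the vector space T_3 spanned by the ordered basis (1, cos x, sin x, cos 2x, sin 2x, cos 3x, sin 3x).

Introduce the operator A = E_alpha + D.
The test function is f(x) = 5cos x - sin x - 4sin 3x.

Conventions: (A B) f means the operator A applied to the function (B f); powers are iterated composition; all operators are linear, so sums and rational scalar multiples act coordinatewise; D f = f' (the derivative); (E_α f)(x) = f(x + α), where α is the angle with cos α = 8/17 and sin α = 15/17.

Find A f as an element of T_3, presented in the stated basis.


E_alpha f = (25/17)cos x - (83/17)sin x + (1980/4913)cos 3x + (19552/4913)sin 3x
D f = -cos x - 5sin x - 12cos 3x
(E_alpha + D) f = (8/17)cos x - (168/17)sin x - (56976/4913)cos 3x + (19552/4913)sin 3x

the image equals g(x) = (8/17)cos x - (168/17)sin x - (56976/4913)cos 3x + (19552/4913)sin 3x


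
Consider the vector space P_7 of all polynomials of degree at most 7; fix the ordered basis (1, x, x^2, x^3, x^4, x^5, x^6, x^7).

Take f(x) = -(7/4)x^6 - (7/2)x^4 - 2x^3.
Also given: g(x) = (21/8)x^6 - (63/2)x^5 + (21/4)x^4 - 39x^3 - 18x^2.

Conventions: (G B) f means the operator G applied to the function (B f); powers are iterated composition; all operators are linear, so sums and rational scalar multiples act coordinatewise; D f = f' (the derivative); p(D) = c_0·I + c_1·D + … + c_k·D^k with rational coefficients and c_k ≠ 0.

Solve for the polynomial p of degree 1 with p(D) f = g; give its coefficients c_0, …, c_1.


D^0 f = -(7/4)x^6 - (7/2)x^4 - 2x^3
D^1 f = -(21/2)x^5 - 14x^3 - 6x^2
matching coefficients of g against c_0 f + c_1 Df + … from the top degree down determines the c_i
solution: c_0 = -3/2, c_1 = 3

c_0 = -3/2, c_1 = 3


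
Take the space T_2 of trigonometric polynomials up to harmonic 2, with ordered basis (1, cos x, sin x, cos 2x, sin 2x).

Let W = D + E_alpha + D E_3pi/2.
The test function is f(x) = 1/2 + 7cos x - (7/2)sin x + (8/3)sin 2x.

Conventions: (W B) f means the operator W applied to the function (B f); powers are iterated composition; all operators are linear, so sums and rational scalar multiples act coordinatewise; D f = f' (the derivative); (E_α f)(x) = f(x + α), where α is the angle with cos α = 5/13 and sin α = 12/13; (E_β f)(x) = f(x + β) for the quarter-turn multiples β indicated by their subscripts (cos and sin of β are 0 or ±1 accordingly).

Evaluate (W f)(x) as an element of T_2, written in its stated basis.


D f = -(7/2)cos x - 7sin x + (16/3)cos 2x
E_alpha f = 1/2 - (7/13)cos x - (203/26)sin x + (320/169)cos 2x - (952/507)sin 2x
E_3pi/2 f = 1/2 + (7/2)cos x + 7sin x - (8/3)sin 2x
D E_3pi/2 f = 7cos x - (7/2)sin x - (16/3)cos 2x
(D + E_alpha + D E_3pi/2) f = 1/2 + (77/26)cos x - (238/13)sin x + (320/169)cos 2x - (952/507)sin 2x

the result is g(x) = 1/2 + (77/26)cos x - (238/13)sin x + (320/169)cos 2x - (952/507)sin 2x


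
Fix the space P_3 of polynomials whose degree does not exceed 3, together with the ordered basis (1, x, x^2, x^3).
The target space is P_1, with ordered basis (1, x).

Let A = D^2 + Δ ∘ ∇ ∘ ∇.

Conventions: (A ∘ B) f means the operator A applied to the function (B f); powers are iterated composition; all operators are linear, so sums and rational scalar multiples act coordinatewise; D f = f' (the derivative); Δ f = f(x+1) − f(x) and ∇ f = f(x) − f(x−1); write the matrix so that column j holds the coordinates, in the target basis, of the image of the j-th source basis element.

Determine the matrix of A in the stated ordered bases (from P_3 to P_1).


image of 1: 0
image of x: 0
image of x^2: 2
image of x^3: 6x + 6
each image's coordinates form column j of the matrix

the matrix is [[0, 0, 2, 6]; [0, 0, 0, 6]] (rows listed top to bottom)


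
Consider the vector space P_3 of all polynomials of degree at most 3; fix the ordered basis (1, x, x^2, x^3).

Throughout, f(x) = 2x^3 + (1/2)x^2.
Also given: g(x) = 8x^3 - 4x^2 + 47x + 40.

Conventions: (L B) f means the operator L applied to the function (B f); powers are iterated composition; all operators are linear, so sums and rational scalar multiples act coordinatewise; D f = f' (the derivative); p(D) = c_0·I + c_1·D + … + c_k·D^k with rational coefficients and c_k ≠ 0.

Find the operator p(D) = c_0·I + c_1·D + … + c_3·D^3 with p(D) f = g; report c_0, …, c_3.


c_0 = 4, c_1 = -1, c_2 = 4, c_3 = 3

D^0 f = 2x^3 + (1/2)x^2
D^1 f = 6x^2 + x
D^2 f = 12x + 1
D^3 f = 12
matching coefficients of g against c_0 f + c_1 Df + … from the top degree down determines the c_i
solution: c_0 = 4, c_1 = -1, c_2 = 4, c_3 = 3


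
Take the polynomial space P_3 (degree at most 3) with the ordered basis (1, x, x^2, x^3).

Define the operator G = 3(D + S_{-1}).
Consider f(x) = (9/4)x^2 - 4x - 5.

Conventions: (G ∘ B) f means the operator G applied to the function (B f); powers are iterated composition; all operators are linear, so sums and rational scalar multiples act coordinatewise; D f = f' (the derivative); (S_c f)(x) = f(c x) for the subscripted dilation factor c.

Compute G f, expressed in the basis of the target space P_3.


D f = (9/2)x - 4
S_{-1} f = (9/4)x^2 + 4x - 5
(D + S_{-1}) f = (9/4)x^2 + (17/2)x - 9
(3(D + S_{-1})) f = (27/4)x^2 + (51/2)x - 27

the image equals g(x) = (27/4)x^2 + (51/2)x - 27


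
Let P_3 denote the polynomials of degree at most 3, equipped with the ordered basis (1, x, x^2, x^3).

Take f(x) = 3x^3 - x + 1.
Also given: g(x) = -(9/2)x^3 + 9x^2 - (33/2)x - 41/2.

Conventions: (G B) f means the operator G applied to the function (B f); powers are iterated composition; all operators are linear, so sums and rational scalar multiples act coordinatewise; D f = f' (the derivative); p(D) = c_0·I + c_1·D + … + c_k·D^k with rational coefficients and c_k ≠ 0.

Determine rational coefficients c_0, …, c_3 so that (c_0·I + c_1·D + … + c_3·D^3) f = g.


D^0 f = 3x^3 - x + 1
D^1 f = 9x^2 - 1
D^2 f = 18x
D^3 f = 18
matching coefficients of g against c_0 f + c_1 Df + … from the top degree down determines the c_i
solution: c_0 = -3/2, c_1 = 1, c_2 = -1, c_3 = -1

c_0 = -3/2, c_1 = 1, c_2 = -1, c_3 = -1


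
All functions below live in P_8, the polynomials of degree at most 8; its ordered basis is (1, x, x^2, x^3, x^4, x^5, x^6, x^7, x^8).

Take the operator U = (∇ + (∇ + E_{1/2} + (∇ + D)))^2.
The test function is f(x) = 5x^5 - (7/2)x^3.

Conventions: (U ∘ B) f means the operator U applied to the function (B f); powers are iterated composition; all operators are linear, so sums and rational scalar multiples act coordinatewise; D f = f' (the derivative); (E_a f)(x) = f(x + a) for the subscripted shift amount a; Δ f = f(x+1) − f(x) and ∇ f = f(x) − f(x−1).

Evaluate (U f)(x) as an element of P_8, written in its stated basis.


∇ f = 25x^4 - 50x^3 + (79/2)x^2 - (29/2)x + 3/2
∇ f = 25x^4 - 50x^3 + (79/2)x^2 - (29/2)x + 3/2
E_{1/2} f = 5x^5 + (25/2)x^4 + 9x^3 + x^2 - (17/16)x - 9/32
∇ f = 25x^4 - 50x^3 + (79/2)x^2 - (29/2)x + 3/2
D f = 25x^4 - (21/2)x^2
(∇ + D) f = 50x^4 - 50x^3 + 29x^2 - (29/2)x + 3/2
(∇ + E_{1/2} + (∇ + D)) f = 5x^5 + (175/2)x^4 - 91x^3 + (139/2)x^2 - (481/16)x + 87/32
(∇ + (∇ + E_{1/2} + (∇ + D))) f = 5x^5 + (225/2)x^4 - 141x^3 + 109x^2 - (713/16)x + 135/32
∇ (∇ + (∇ + E_{1/2} + (∇ + D))) f = 25x^4 + 400x^3 - 1048x^2 + 1066x - 6433/16
∇ (∇ + (∇ + E_{1/2} + (∇ + D))) f = 25x^4 + 400x^3 - 1048x^2 + 1066x - 6433/16
E_{1/2} (∇ + (∇ + E_{1/2} + (∇ + D))) f = 5x^5 + 125x^4 + (193/2)x^3 + (145/2)x^2 + (33/2)x - 5/4
∇ (∇ + (∇ + E_{1/2} + (∇ + D))) f = 25x^4 + 400x^3 - 1048x^2 + 1066x - 6433/16
D (∇ + (∇ + E_{1/2} + (∇ + D))) f = 25x^4 + 450x^3 - 423x^2 + 218x - 713/16
(∇ + D) (∇ + (∇ + E_{1/2} + (∇ + D))) f = 50x^4 + 850x^3 - 1471x^2 + 1284x - 3573/8
(∇ + E_{1/2} + (∇ + D)) (∇ + (∇ + E_{1/2} + (∇ + D))) f = 5x^5 + 200x^4 + (2693/2)x^3 - (4893/2)x^2 + (4733/2)x - 13599/16
(∇ + (∇ + E_{1/2} + (∇ + D))) (∇ + (∇ + E_{1/2} + (∇ + D))) f = 5x^5 + 225x^4 + (3493/2)x^3 - (6989/2)x^2 + (6865/2)x - 1252

the result is g(x) = 5x^5 + 225x^4 + (3493/2)x^3 - (6989/2)x^2 + (6865/2)x - 1252


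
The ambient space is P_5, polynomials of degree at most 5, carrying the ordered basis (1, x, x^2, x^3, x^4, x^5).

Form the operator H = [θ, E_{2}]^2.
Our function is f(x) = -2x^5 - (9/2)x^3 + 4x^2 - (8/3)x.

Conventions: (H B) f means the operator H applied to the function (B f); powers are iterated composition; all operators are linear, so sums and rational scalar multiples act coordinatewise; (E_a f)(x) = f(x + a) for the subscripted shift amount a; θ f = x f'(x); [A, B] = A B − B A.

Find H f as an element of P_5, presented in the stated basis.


E_{2} f = -2x^5 - 20x^4 - (169/2)x^3 - 183x^2 - (602/3)x - 268/3
θ E_{2} f = -10x^5 - 80x^4 - (507/2)x^3 - 366x^2 - (602/3)x
θ f = -10x^5 - (27/2)x^3 + 8x^2 - (8/3)x
E_{2} θ f = -10x^5 - 100x^4 - (827/2)x^3 - 873x^2 - (2798/3)x - 1204/3
[θ, E_{2}] f = 20x^4 + 160x^3 + 507x^2 + 732x + 1204/3
E_{2} [θ, E_{2}] f = 20x^4 + 320x^3 + 1947x^2 + 5320x + 16480/3
θ E_{2} [θ, E_{2}] f = 80x^4 + 960x^3 + 3894x^2 + 5320x
θ [θ, E_{2}] f = 80x^4 + 480x^3 + 1014x^2 + 732x
E_{2} θ [θ, E_{2}] f = 80x^4 + 1120x^3 + 5814x^2 + 13108x + 10640
[θ, E_{2}] [θ, E_{2}] f = -160x^3 - 1920x^2 - 7788x - 10640

the image equals g(x) = -160x^3 - 1920x^2 - 7788x - 10640


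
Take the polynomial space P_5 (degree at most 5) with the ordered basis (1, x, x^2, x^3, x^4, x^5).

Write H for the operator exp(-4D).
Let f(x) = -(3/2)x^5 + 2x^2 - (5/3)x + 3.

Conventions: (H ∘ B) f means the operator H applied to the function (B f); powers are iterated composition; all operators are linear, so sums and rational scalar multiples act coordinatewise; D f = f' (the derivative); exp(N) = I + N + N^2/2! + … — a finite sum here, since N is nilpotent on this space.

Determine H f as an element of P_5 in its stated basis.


order-1 term: 30x^4 - 16x + 20/3
order-2 term: -240x^3 + 32
order-3 term: 960x^2
order-4 term: -1920x
order-5 term: 1536
the series for exp(-4D) f terminates at order 5
exp(-4D) f = -(3/2)x^5 + 30x^4 - 240x^3 + 962x^2 - (5813/3)x + 4733/3

g(x) = -(3/2)x^5 + 30x^4 - 240x^3 + 962x^2 - (5813/3)x + 4733/3


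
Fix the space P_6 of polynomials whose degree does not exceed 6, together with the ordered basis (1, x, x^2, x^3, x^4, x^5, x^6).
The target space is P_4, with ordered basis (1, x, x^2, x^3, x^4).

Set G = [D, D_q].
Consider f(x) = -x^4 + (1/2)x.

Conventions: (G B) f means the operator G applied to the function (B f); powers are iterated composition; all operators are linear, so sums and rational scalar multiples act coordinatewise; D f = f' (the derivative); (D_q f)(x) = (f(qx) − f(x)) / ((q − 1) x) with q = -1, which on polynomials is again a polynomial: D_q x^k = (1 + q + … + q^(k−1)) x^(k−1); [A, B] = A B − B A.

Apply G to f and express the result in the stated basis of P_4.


D_q f = 1/2
D D_q f = 0
D f = -4x^3 + 1/2
D_q D f = -4x^2
[D, D_q] f = 4x^2

g(x) = 4x^2


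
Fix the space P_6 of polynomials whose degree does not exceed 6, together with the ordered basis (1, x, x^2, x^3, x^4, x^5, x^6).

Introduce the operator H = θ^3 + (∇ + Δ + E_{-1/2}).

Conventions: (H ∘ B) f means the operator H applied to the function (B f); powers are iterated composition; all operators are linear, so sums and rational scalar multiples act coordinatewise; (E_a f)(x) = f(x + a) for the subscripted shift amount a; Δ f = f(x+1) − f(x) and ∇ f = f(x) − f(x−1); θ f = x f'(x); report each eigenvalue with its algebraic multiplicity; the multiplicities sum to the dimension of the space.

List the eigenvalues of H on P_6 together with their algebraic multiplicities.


λ = 1 (multiplicity 1), λ = 2 (multiplicity 1), λ = 9 (multiplicity 1), λ = 28 (multiplicity 1), λ = 65 (multiplicity 1), λ = 126 (multiplicity 1), λ = 217 (multiplicity 1)

image of 1: 1
image of x: 2x + 3/2
image of x^2: 9x^2 + 3x + 1/4
image of x^3: 28x^3 + (9/2)x^2 + (3/4)x + 15/8
image of x^4: 65x^4 + 6x^3 + (3/2)x^2 + (15/2)x + 1/16
image of x^5: 126x^5 + (15/2)x^4 + (5/2)x^3 + (75/4)x^2 + (5/16)x + 63/32
image of x^6: 217x^6 + 9x^5 + (15/4)x^4 + (75/2)x^3 + (15/16)x^2 + (189/16)x + 1/64
the matrix is upper triangular; its diagonal is (1, 2, 9, 28, 65, 126, 217)
for a triangular matrix the eigenvalues are the diagonal entries, with algebraic multiplicity their repetition count


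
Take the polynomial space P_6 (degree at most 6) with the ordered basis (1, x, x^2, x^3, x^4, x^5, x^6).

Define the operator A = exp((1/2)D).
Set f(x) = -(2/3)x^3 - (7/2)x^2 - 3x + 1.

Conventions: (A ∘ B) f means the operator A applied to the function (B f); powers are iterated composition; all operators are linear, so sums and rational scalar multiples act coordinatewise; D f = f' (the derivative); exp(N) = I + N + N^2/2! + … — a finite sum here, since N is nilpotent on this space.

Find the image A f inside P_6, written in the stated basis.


order-1 term: -x^2 - (7/2)x - 3/2
order-2 term: -(1/2)x - 7/8
order-3 term: -1/12
the series for exp((1/2)D) f terminates at order 3
exp((1/2)D) f = -(2/3)x^3 - (9/2)x^2 - 7x - 35/24

the result is g(x) = -(2/3)x^3 - (9/2)x^2 - 7x - 35/24


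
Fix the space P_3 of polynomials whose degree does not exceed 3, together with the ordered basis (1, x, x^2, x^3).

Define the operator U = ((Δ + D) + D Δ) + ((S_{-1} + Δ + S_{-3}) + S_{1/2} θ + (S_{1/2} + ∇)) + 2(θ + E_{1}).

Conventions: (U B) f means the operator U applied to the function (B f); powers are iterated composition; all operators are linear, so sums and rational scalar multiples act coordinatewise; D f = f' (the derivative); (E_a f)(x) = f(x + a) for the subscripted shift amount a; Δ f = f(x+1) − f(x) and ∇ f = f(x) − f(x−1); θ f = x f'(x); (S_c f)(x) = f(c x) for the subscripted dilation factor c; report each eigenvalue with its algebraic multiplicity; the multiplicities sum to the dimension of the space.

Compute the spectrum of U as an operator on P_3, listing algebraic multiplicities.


image of 1: 5
image of x: x + 6
image of x^2: (67/4)x^2 + 12x + 5
image of x^3: -(39/2)x^3 + 18x^2 + 15x + 8
the matrix is upper triangular; its diagonal is (5, 1, 67/4, -39/2)
for a triangular matrix the eigenvalues are the diagonal entries, with algebraic multiplicity their repetition count

λ = -39/2 (multiplicity 1), λ = 1 (multiplicity 1), λ = 5 (multiplicity 1), λ = 67/4 (multiplicity 1)


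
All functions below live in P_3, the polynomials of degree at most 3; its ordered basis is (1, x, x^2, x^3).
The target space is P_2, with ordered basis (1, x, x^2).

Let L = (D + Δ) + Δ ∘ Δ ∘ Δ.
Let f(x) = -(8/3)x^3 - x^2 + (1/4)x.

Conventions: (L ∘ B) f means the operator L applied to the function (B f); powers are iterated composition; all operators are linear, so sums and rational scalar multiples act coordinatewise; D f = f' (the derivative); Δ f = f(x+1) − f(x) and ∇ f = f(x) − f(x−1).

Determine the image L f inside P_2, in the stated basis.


the image equals g(x) = -16x^2 - 12x - 115/6

D f = -8x^2 - 2x + 1/4
Δ f = -8x^2 - 10x - 41/12
(D + Δ) f = -16x^2 - 12x - 19/6
Δ f = -8x^2 - 10x - 41/12
Δ Δ f = -16x - 18
Δ Δ Δ f = -16
((D + Δ) + Δ ∘ Δ ∘ Δ) f = -16x^2 - 12x - 115/6


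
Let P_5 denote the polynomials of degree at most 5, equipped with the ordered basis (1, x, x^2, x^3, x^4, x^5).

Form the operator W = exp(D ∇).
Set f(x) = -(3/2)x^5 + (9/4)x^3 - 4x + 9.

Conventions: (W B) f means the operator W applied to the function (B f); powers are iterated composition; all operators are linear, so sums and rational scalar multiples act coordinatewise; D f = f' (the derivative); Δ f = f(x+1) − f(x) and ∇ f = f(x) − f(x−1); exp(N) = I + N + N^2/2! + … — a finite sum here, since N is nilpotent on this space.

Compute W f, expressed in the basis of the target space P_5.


order-1 term: -30x^3 + 45x^2 - (33/2)x + 3/4
order-2 term: -90x + 90
the series for exp(D ∇) f terminates at order 2
exp(D ∇) f = -(3/2)x^5 - (111/4)x^3 + 45x^2 - (221/2)x + 399/4

the image equals g(x) = -(3/2)x^5 - (111/4)x^3 + 45x^2 - (221/2)x + 399/4


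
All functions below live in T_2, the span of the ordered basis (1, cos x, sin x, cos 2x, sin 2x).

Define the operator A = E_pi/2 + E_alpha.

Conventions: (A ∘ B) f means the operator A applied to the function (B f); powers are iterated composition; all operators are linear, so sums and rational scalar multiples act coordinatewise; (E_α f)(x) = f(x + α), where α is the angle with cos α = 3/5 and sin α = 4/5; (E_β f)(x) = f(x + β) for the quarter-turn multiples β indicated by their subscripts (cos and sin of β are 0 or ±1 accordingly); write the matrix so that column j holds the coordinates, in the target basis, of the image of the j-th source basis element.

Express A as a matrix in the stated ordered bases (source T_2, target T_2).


the matrix is [[2, 0, 0, 0, 0]; [0, 3/5, 9/5, 0, 0]; [0, -9/5, 3/5, 0, 0]; [0, 0, 0, -32/25, 24/25]; [0, 0, 0, -24/25, -32/25]] (rows listed top to bottom)

image of 1: 2
image of cos x: (3/5)cos x - (9/5)sin x
image of sin x: (9/5)cos x + (3/5)sin x
image of cos 2x: -(32/25)cos 2x - (24/25)sin 2x
image of sin 2x: (24/25)cos 2x - (32/25)sin 2x
each image's coordinates form column j of the matrix


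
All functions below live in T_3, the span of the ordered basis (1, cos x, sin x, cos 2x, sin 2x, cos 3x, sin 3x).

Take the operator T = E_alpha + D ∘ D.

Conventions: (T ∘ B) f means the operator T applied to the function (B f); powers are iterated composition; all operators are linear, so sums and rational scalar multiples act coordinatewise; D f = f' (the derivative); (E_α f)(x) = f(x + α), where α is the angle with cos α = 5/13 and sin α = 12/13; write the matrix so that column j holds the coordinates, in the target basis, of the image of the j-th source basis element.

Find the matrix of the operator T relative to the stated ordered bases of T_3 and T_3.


the matrix is [[1, 0, 0, 0, 0, 0, 0]; [0, -8/13, 12/13, 0, 0, 0, 0]; [0, -12/13, -8/13, 0, 0, 0, 0]; [0, 0, 0, -795/169, 120/169, 0, 0]; [0, 0, 0, -120/169, -795/169, 0, 0]; [0, 0, 0, 0, 0, -21808/2197, -828/2197]; [0, 0, 0, 0, 0, 828/2197, -21808/2197]] (rows listed top to bottom)

image of 1: 1
image of cos x: -(8/13)cos x - (12/13)sin x
image of sin x: (12/13)cos x - (8/13)sin x
image of cos 2x: -(795/169)cos 2x - (120/169)sin 2x
image of sin 2x: (120/169)cos 2x - (795/169)sin 2x
image of cos 3x: -(21808/2197)cos 3x + (828/2197)sin 3x
image of sin 3x: -(828/2197)cos 3x - (21808/2197)sin 3x
each image's coordinates form column j of the matrix


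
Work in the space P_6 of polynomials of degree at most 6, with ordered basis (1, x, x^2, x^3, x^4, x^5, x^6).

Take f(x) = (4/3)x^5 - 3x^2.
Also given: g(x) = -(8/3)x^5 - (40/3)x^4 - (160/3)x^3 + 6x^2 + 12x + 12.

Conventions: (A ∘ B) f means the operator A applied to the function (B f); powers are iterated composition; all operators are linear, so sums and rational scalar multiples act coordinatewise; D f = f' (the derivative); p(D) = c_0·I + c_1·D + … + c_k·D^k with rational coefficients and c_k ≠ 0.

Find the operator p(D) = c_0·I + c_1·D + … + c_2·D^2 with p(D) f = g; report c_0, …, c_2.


c_0 = -2, c_1 = -2, c_2 = -2

D^0 f = (4/3)x^5 - 3x^2
D^1 f = (20/3)x^4 - 6x
D^2 f = (80/3)x^3 - 6
matching coefficients of g against c_0 f + c_1 Df + … from the top degree down determines the c_i
solution: c_0 = -2, c_1 = -2, c_2 = -2


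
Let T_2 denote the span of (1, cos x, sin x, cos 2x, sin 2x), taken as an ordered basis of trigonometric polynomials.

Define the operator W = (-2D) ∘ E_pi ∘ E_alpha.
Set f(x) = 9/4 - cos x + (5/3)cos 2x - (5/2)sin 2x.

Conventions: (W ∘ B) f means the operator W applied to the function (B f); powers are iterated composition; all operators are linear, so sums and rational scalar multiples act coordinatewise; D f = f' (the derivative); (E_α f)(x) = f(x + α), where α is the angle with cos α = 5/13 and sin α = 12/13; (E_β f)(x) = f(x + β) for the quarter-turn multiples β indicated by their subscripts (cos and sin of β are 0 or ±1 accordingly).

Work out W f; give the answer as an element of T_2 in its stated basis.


E_alpha f = 9/4 - (5/13)cos x + (12/13)sin x - (115/39)cos 2x + (15/26)sin 2x
E_pi E_alpha f = 9/4 + (5/13)cos x - (12/13)sin x - (115/39)cos 2x + (15/26)sin 2x
D E_pi E_alpha f = -(12/13)cos x - (5/13)sin x + (15/13)cos 2x + (230/39)sin 2x
(-2D) E_pi E_alpha f = (24/13)cos x + (10/13)sin x - (30/13)cos 2x - (460/39)sin 2x

g(x) = (24/13)cos x + (10/13)sin x - (30/13)cos 2x - (460/39)sin 2x


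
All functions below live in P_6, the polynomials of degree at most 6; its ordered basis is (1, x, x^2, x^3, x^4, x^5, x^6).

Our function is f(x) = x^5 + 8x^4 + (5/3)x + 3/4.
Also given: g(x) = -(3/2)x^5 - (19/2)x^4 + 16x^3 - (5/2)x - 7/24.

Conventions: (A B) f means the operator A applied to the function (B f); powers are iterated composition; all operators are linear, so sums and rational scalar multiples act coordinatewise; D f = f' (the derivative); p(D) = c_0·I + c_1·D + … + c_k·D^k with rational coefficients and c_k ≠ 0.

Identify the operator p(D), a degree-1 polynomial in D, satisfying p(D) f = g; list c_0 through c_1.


c_0 = -3/2, c_1 = 1/2

D^0 f = x^5 + 8x^4 + (5/3)x + 3/4
D^1 f = 5x^4 + 32x^3 + 5/3
matching coefficients of g against c_0 f + c_1 Df + … from the top degree down determines the c_i
solution: c_0 = -3/2, c_1 = 1/2


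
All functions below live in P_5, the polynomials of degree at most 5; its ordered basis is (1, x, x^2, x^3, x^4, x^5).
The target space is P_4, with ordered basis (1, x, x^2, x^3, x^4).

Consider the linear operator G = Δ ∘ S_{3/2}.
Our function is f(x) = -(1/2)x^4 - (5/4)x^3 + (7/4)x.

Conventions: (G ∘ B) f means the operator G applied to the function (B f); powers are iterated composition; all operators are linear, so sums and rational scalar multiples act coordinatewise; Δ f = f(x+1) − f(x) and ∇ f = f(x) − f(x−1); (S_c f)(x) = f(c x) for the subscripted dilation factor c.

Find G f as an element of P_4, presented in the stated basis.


S_{3/2} f = -(81/32)x^4 - (135/32)x^3 + (21/8)x
Δ S_{3/2} f = -(81/8)x^3 - (891/32)x^2 - (729/32)x - 33/8

g(x) = -(81/8)x^3 - (891/32)x^2 - (729/32)x - 33/8


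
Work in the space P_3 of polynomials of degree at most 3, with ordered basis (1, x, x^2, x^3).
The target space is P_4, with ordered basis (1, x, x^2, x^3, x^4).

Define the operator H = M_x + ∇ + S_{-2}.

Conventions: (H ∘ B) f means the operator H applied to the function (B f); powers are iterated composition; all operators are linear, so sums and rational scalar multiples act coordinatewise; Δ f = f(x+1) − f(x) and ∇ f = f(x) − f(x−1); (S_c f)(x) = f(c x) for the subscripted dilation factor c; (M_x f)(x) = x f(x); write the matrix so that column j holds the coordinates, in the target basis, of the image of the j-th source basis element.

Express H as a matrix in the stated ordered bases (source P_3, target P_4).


image of 1: x + 1
image of x: x^2 - 2x + 1
image of x^2: x^3 + 4x^2 + 2x - 1
image of x^3: x^4 - 8x^3 + 3x^2 - 3x + 1
each image's coordinates form column j of the matrix

the matrix is [[1, 1, -1, 1]; [1, -2, 2, -3]; [0, 1, 4, 3]; [0, 0, 1, -8]; [0, 0, 0, 1]] (rows listed top to bottom)


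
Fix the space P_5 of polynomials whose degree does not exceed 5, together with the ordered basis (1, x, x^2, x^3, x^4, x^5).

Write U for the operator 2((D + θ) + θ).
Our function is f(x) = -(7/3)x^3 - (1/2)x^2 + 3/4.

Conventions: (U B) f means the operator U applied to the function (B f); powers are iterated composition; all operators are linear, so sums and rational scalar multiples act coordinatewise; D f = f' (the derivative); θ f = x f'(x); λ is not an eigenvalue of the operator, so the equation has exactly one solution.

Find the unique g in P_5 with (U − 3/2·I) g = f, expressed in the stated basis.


write g with unknown coordinates in the stated basis and equate coefficients in (U − 3/2·I) g = f
solving from the highest basis element down gives g = -(2/9)x^3 + (5/39)x^2 - (8/39)x - 181/234
check: U g = -(8/3)x^3 - (4/13)x^2 - (4/13)x - 16/39
so U g − 3/2·g = -(7/3)x^3 - (1/2)x^2 + 3/4 = f ✓

the result is g(x) = -(2/9)x^3 + (5/39)x^2 - (8/39)x - 181/234


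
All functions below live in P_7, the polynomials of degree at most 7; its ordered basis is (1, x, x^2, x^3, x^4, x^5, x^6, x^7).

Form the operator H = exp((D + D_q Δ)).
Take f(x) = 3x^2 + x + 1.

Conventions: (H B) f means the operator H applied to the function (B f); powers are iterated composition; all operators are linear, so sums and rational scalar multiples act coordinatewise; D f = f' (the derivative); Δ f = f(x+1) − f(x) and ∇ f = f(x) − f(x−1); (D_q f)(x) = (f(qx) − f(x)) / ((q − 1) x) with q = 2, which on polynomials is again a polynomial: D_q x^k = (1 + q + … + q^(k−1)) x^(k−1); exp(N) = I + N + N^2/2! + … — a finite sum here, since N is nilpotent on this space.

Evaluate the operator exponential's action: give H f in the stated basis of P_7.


order-1 term: 6x + 7
order-2 term: 3
the series for exp((D + D_q Δ)) f terminates at order 2
exp((D + D_q Δ)) f = 3x^2 + 7x + 11

g(x) = 3x^2 + 7x + 11


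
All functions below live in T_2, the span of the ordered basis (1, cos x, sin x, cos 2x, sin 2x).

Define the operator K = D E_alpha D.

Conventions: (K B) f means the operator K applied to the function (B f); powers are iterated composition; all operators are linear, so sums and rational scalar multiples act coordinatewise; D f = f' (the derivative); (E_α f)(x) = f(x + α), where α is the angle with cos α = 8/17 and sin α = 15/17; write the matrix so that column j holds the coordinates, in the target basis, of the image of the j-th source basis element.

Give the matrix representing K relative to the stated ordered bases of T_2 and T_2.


image of 1: 0
image of cos x: -(8/17)cos x + (15/17)sin x
image of sin x: -(15/17)cos x - (8/17)sin x
image of cos 2x: (644/289)cos 2x + (960/289)sin 2x
image of sin 2x: -(960/289)cos 2x + (644/289)sin 2x
each image's coordinates form column j of the matrix

the matrix is [[0, 0, 0, 0, 0]; [0, -8/17, -15/17, 0, 0]; [0, 15/17, -8/17, 0, 0]; [0, 0, 0, 644/289, -960/289]; [0, 0, 0, 960/289, 644/289]] (rows listed top to bottom)


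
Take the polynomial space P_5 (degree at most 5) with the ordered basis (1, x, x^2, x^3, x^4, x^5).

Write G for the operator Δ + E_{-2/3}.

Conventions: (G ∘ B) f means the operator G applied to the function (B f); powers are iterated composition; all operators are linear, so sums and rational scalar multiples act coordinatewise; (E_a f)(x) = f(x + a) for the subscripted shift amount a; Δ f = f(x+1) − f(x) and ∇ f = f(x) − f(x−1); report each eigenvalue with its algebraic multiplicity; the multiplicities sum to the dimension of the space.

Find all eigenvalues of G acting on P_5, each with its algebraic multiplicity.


image of 1: 1
image of x: x + 1/3
image of x^2: x^2 + (2/3)x + 13/9
image of x^3: x^3 + x^2 + (13/3)x + 19/27
image of x^4: x^4 + (4/3)x^3 + (26/3)x^2 + (76/27)x + 97/81
image of x^5: x^5 + (5/3)x^4 + (130/9)x^3 + (190/27)x^2 + (485/81)x + 211/243
the matrix is upper triangular; its diagonal is (1, 1, 1, 1, 1, 1)
for a triangular matrix the eigenvalues are the diagonal entries, with algebraic multiplicity their repetition count

λ = 1 (multiplicity 6)


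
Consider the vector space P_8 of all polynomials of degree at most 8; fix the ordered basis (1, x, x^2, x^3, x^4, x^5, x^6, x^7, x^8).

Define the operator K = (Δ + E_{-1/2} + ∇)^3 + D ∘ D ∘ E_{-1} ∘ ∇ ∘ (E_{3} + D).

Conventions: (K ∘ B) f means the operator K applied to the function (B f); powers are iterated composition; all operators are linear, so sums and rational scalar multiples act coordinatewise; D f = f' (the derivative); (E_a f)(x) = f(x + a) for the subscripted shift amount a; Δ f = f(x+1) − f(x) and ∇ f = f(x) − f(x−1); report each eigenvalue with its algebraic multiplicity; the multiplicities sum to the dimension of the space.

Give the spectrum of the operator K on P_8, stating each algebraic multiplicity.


λ = 1 (multiplicity 9)

image of 1: 1
image of x: x + 9/2
image of x^2: x^2 + 9x + 57/4
image of x^3: x^3 + (27/2)x^2 + (171/4)x + 309/8
image of x^4: x^4 + 18x^3 + (171/2)x^2 + (309/2)x + 2385/16
image of x^5: x^5 + (45/2)x^4 + (285/2)x^3 + (1545/4)x^2 + (11925/16)x + 8269/32
image of x^6: x^6 + 27x^5 + (855/4)x^4 + (1545/2)x^3 + (35775/16)x^2 + (24807/16)x + 120057/64
image of x^7: x^7 + (63/2)x^6 + (1197/4)x^5 + (10815/8)x^4 + (83475/16)x^3 + (173649/32)x^2 + (840399/64)x + 141717/128
image of x^8: x^8 + 36x^7 + 399x^6 + 2163x^5 + (83475/8)x^4 + (57883/4)x^3 + (840399/16)x^2 + (141717/16)x + 4571169/256
the matrix is upper triangular; its diagonal is (1, 1, 1, 1, 1, 1, 1, 1, 1)
for a triangular matrix the eigenvalues are the diagonal entries, with algebraic multiplicity their repetition count


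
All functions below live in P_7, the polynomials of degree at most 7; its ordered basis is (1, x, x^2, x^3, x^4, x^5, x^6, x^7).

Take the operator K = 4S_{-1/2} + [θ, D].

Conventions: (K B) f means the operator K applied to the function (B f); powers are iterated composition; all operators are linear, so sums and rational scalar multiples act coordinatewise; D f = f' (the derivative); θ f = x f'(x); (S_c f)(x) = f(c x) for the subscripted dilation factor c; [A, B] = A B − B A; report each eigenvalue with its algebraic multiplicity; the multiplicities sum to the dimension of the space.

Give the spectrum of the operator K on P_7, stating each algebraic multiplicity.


λ = -2 (multiplicity 1), λ = -1/2 (multiplicity 1), λ = -1/8 (multiplicity 1), λ = -1/32 (multiplicity 1), λ = 1/16 (multiplicity 1), λ = 1/4 (multiplicity 1), λ = 1 (multiplicity 1), λ = 4 (multiplicity 1)

image of 1: 4
image of x: -2x - 1
image of x^2: x^2 - 2x
image of x^3: -(1/2)x^3 - 3x^2
image of x^4: (1/4)x^4 - 4x^3
image of x^5: -(1/8)x^5 - 5x^4
image of x^6: (1/16)x^6 - 6x^5
image of x^7: -(1/32)x^7 - 7x^6
the matrix is upper triangular; its diagonal is (4, -2, 1, -1/2, 1/4, -1/8, 1/16, -1/32)
for a triangular matrix the eigenvalues are the diagonal entries, with algebraic multiplicity their repetition count


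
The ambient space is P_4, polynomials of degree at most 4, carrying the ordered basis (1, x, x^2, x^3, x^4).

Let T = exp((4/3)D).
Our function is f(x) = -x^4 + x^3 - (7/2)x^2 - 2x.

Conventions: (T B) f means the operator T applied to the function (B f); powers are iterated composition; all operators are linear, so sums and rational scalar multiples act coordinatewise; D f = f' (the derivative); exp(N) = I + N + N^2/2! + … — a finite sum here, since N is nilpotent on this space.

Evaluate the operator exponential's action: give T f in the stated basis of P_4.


order-1 term: -(16/3)x^3 + 4x^2 - (28/3)x - 8/3
order-2 term: -(32/3)x^2 + (16/3)x - 56/9
order-3 term: -(256/27)x + 64/27
order-4 term: -256/81
the series for exp((4/3)D) f terminates at order 4
exp((4/3)D) f = -x^4 - (13/3)x^3 - (61/6)x^2 - (418/27)x - 784/81

the image equals g(x) = -x^4 - (13/3)x^3 - (61/6)x^2 - (418/27)x - 784/81


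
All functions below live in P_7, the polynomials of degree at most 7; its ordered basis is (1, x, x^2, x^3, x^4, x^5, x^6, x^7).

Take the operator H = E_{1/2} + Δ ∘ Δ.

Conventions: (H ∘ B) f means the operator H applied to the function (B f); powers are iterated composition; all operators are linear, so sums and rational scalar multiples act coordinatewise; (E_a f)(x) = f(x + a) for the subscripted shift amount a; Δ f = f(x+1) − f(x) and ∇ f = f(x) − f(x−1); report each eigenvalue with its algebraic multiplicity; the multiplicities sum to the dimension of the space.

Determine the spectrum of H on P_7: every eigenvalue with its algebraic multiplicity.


λ = 1 (multiplicity 8)

image of 1: 1
image of x: x + 1/2
image of x^2: x^2 + x + 9/4
image of x^3: x^3 + (3/2)x^2 + (27/4)x + 49/8
image of x^4: x^4 + 2x^3 + (27/2)x^2 + (49/2)x + 225/16
image of x^5: x^5 + (5/2)x^4 + (45/2)x^3 + (245/4)x^2 + (1125/16)x + 961/32
image of x^6: x^6 + 3x^5 + (135/4)x^4 + (245/2)x^3 + (3375/16)x^2 + (2883/16)x + 3969/64
image of x^7: x^7 + (7/2)x^6 + (189/4)x^5 + (1715/8)x^4 + (7875/16)x^3 + (20181/32)x^2 + (27783/64)x + 16129/128
the matrix is upper triangular; its diagonal is (1, 1, 1, 1, 1, 1, 1, 1)
for a triangular matrix the eigenvalues are the diagonal entries, with algebraic multiplicity their repetition count


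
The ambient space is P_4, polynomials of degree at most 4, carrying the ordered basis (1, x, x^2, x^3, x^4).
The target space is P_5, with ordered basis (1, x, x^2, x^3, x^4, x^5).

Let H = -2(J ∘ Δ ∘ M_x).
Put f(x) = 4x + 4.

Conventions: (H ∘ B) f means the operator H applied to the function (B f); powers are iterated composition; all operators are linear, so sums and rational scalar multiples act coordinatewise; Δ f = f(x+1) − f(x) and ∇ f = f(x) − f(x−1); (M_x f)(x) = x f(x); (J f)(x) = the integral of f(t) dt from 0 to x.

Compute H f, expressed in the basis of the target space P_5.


M_x f = 4x^2 + 4x
Δ M_x f = 8x + 8
J (Δ ∘ M_x) f = 4x^2 + 8x
(-2(J ∘ Δ ∘ M_x)) f = -8x^2 - 16x

the image equals g(x) = -8x^2 - 16x


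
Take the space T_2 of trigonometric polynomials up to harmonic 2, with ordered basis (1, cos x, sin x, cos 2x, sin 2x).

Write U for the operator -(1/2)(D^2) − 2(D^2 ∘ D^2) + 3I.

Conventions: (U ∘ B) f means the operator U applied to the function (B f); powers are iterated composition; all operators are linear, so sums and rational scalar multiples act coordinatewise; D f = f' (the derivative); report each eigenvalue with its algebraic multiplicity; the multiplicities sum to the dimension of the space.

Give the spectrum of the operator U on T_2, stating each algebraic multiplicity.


image of 1: 3
image of cos x: (3/2)cos x
image of sin x: (3/2)sin x
image of cos 2x: -27cos 2x
image of sin 2x: -27sin 2x
the matrix is diagonal; its diagonal is (3, 3/2, 3/2, -27, -27)
for a triangular matrix the eigenvalues are the diagonal entries, with algebraic multiplicity their repetition count

λ = -27 (multiplicity 2), λ = 3/2 (multiplicity 2), λ = 3 (multiplicity 1)


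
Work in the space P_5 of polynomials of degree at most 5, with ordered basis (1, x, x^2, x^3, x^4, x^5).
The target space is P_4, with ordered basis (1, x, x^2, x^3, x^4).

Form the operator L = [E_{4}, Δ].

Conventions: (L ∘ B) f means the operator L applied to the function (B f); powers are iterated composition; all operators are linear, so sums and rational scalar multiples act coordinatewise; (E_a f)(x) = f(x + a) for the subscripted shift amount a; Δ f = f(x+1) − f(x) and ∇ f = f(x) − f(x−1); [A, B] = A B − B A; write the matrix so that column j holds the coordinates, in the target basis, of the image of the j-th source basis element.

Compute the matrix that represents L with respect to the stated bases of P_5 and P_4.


the matrix is [[0, 0, 0, 0, 0, 0]; [0, 0, 0, 0, 0, 0]; [0, 0, 0, 0, 0, 0]; [0, 0, 0, 0, 0, 0]; [0, 0, 0, 0, 0, 0]] (rows listed top to bottom)

image of 1: 0
image of x: 0
image of x^2: 0
image of x^3: 0
image of x^4: 0
image of x^5: 0
each image's coordinates form column j of the matrix


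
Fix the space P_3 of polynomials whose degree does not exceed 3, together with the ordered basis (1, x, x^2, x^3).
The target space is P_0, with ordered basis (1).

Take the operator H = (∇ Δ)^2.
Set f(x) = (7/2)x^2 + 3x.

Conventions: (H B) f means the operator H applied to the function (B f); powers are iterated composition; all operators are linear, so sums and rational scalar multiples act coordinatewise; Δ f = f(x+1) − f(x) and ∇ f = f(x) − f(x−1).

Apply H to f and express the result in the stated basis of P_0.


the result is g(x) = 0

Δ f = 7x + 13/2
∇ Δ f = 7
Δ (∇ Δ) f = 0
∇ Δ (∇ Δ) f = 0


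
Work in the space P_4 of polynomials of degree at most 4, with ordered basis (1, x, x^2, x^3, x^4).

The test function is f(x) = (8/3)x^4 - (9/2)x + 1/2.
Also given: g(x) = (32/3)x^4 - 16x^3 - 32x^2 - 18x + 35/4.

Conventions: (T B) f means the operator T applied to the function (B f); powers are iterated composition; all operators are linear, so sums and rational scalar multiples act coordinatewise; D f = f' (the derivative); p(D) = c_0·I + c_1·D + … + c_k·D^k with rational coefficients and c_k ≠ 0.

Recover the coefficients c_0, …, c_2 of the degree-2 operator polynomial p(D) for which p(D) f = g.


D^0 f = (8/3)x^4 - (9/2)x + 1/2
D^1 f = (32/3)x^3 - 9/2
D^2 f = 32x^2
matching coefficients of g against c_0 f + c_1 Df + … from the top degree down determines the c_i
solution: c_0 = 4, c_1 = -3/2, c_2 = -1

p(D) = 4·I − (3/2)·D − D^2, i.e. c_0 = 4, c_1 = -3/2, c_2 = -1


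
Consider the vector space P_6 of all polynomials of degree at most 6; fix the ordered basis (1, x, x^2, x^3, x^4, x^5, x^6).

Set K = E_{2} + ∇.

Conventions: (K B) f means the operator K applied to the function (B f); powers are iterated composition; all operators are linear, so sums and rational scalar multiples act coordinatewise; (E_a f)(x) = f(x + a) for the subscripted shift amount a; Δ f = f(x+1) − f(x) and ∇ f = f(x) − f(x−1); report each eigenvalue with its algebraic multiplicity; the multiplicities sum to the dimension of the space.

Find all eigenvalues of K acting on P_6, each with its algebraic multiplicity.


image of 1: 1
image of x: x + 3
image of x^2: x^2 + 6x + 3
image of x^3: x^3 + 9x^2 + 9x + 9
image of x^4: x^4 + 12x^3 + 18x^2 + 36x + 15
image of x^5: x^5 + 15x^4 + 30x^3 + 90x^2 + 75x + 33
image of x^6: x^6 + 18x^5 + 45x^4 + 180x^3 + 225x^2 + 198x + 63
the matrix is upper triangular; its diagonal is (1, 1, 1, 1, 1, 1, 1)
for a triangular matrix the eigenvalues are the diagonal entries, with algebraic multiplicity their repetition count

λ = 1 (multiplicity 7)


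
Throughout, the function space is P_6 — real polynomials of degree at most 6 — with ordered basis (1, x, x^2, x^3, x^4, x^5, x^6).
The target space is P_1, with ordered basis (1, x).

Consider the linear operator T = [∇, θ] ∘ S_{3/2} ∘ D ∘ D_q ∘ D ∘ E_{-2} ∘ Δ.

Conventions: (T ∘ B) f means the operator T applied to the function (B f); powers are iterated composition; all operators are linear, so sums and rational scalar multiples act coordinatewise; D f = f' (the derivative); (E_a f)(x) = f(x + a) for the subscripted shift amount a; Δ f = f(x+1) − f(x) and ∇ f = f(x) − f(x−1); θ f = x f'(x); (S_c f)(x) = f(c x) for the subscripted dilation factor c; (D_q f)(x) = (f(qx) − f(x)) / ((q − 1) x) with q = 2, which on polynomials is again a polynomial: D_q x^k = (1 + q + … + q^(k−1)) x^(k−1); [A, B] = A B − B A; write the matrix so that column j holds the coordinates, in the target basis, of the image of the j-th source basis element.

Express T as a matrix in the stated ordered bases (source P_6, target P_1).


image of 1: 0
image of x: 0
image of x^2: 0
image of x^3: 0
image of x^4: 0
image of x^5: 420
image of x^6: 6075x - 9855
each image's coordinates form column j of the matrix

the matrix is [[0, 0, 0, 0, 0, 420, -9855]; [0, 0, 0, 0, 0, 0, 6075]] (rows listed top to bottom)
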